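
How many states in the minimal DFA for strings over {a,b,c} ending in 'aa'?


Track the longest suffix of input matching a prefix of 'aa': 3 classes (prefixes of length 0..2)
Minimal DFA: 3 states


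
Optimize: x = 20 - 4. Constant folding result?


20 - 4 = 16 at compile time
Optimized: x = 16


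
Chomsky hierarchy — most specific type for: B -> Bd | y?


Left-linear: every RHS is a terminal or one nonterminal followed by a terminal
Classification: Type 3 (Regular)


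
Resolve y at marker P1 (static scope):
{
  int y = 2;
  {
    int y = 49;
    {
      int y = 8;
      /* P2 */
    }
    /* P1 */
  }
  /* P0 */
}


y declared in the same block as P1
y = 49


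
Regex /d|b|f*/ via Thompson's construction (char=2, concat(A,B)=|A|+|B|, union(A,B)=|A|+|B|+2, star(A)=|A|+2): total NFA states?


Syntax tree has 3 char leaf(s), 2 union(s), 1 star(s)
chars contribute 3×2 = 6; each union adds +2; each star adds +2
Total: 6 + 4 + 2 = 12 states


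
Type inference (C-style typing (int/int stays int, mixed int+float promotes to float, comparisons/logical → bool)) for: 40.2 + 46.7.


Operand types: float + float
Rule: mixed int/float promotes to float; int/int stays int
Result type: float


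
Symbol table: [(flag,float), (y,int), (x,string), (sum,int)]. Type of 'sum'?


Lookup 'sum' → type int


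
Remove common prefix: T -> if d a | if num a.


Common prefix: 'if'
Factored: T -> if T', T' -> d a | num a


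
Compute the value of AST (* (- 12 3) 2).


Evaluate inner: (- 12 3) = 9
Evaluate root: (* 9 2) = 18
Result: 18


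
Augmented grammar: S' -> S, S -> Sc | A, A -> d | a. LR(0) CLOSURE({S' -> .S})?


Start: S' -> .S
For each item with dot before a nonterminal B, add B -> .γ for every B-production
Closure: [S' -> .S, S -> .Sc, S -> .A, A -> .d, A -> .a]


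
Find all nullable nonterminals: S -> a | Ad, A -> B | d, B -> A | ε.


A nonterminal is nullable iff some alternative derives ε (directly, or every symbol in it is nullable)
Nullable: {A, B}


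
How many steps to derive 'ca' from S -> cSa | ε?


Derivation: S => cSa => ca
Steps: 2


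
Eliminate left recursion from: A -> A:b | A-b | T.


Left-recursive alternatives: A:b, A-b; non-recursive: T
Introduce A': A -> TA', A' -> :bA' | -bA' | ε


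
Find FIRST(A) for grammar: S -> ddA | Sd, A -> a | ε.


Per alternative of A: FIRST(a) = {a}; FIRST(ε) = {ε}
FIRST(A) = {a, ε}


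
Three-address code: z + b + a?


Break into single-operator statements:
t1 = z + b
t2 = t1 + a


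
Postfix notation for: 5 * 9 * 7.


Left to right (same or higher precedence on left)
Postfix: 5 9 * 7 *


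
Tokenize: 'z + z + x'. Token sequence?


Scan left to right, longest-match per lexeme
Tokens: ID(z), OP(+), ID(z), OP(+), ID(x)


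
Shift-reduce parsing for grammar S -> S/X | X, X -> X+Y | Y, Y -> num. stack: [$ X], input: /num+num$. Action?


lookahead ∉ {+} so X won't extend; reduce S -> X
Action: reduce (S -> X)


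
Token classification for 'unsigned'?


Pattern: reserved word
Type: KEYWORD


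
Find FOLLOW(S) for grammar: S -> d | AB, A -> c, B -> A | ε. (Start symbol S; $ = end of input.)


$ ∈ FOLLOW(S). For each A -> αBβ: add FIRST(β)\{ε} to FOLLOW(B); if β nullable, add FOLLOW(A).
FOLLOW(S) = {$}


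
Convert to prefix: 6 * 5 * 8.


left-to-right (same/higher precedence on left): tree is (* (* 6 5) 8)
Prefix: * * 6 5 8


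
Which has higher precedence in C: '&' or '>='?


'>=' is relational (level 7); '&' is bitwise AND (level 5)
Higher level binds tighter
'>=' has higher precedence than '&'


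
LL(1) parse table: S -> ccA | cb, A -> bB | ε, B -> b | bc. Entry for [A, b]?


For [A, b]: 'b' ∈ FIRST(bB)
Entry: A -> bB


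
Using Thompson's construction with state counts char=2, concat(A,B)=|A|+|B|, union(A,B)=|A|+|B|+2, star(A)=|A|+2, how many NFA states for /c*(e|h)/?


Syntax tree has 3 char leaf(s), 1 union(s), 1 star(s)
chars contribute 3×2 = 6; each union adds +2; each star adds +2
Total: 6 + 2 + 2 = 10 states


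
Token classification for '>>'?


Pattern: operator symbol
Type: OPERATOR


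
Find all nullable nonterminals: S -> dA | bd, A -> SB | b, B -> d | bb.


A nonterminal is nullable iff some alternative derives ε (directly, or every symbol in it is nullable)
Nullable: {}


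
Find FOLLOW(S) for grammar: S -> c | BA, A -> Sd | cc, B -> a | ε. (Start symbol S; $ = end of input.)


$ ∈ FOLLOW(S). For each A -> αBβ: add FIRST(β)\{ε} to FOLLOW(B); if β nullable, add FOLLOW(A).
FOLLOW(S) = {$, d}


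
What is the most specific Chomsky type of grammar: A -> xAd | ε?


Single nonterminal LHS, but x^n d^n is not regular
Classification: Type 2 (Context-Free)


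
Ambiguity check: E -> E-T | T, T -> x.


precedence layered via separate nonterminal T: deterministic
Unambiguous


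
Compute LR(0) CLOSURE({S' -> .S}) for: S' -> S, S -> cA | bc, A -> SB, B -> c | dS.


Start: S' -> .S
For each item with dot before a nonterminal B, add B -> .γ for every B-production
Closure: [S' -> .S, S -> .cA, S -> .bc]


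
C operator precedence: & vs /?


'/' is multiplicative (level 10); '&' is bitwise AND (level 5)
Higher level binds tighter
'/' has higher precedence than '&'


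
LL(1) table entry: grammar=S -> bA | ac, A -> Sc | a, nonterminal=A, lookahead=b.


For [A, b]: 'b' ∈ FIRST(Sc)
Entry: A -> Sc


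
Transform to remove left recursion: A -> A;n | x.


Left-recursive alternatives: A;n; non-recursive: x
Introduce A': A -> xA', A' -> ;nA' | ε


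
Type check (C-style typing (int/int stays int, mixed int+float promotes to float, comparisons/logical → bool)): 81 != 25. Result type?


Operand types: int != int
Rule: comparison yields bool
Result type: bool


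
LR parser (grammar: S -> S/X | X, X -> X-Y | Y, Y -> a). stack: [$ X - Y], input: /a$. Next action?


handle 'X-Y' on top
Action: reduce (X -> X-Y)


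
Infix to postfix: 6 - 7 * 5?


* has higher precedence, evaluate 7*5 first
Postfix: 6 7 5 * -


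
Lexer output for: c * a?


Scan left to right, longest-match per lexeme
Tokens: ID(c), OP(*), ID(a)


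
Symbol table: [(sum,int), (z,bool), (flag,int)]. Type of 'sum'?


Lookup 'sum' → type int


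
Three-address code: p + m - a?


Break into single-operator statements:
t1 = p + m
t2 = t1 - a


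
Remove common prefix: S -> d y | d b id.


Common prefix: 'd'
Factored: S -> d S', S' -> y | b id


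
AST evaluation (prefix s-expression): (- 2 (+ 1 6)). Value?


Evaluate inner: (+ 1 6) = 7
Evaluate root: (- 2 7) = -5
Result: -5


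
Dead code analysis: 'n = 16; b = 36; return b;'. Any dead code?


n is assigned but never read
Dead: 'n = 16'


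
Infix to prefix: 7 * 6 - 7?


left-to-right (same/higher precedence on left): tree is (- (* 7 6) 7)
Prefix: - * 7 6 7


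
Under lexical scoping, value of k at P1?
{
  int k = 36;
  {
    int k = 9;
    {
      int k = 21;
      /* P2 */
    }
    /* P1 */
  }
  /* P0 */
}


k declared in the same block as P1
k = 9


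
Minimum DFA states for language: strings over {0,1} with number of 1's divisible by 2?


Track (count of 1) mod 2: states 0..1, accept at 0
Minimal DFA: 2 states


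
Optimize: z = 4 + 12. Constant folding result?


4 + 12 = 16 at compile time
Optimized: z = 16


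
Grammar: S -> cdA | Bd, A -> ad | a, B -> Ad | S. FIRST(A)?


Per alternative of A: FIRST(ad) = {a}; FIRST(a) = {a}
FIRST(A) = {a}


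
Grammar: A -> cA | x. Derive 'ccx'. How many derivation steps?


Derivation: A => cA => ccA => ccx
Steps: 3


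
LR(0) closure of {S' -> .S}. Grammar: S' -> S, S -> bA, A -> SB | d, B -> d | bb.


Start: S' -> .S
For each item with dot before a nonterminal B, add B -> .γ for every B-production
Closure: [S' -> .S, S -> .bA]


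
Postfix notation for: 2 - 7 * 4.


* has higher precedence, evaluate 7*4 first
Postfix: 2 7 4 * -


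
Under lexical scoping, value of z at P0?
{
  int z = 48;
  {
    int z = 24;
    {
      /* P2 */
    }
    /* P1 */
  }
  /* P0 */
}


z declared in the same block as P0
z = 48


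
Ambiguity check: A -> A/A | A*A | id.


'id/id*id' has two parse trees (no precedence encoded between / and *)
Ambiguous


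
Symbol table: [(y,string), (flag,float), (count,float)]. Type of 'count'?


Lookup 'count' → type float


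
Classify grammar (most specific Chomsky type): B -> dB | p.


Right-linear: every RHS is a terminal or a terminal followed by one nonterminal
Classification: Type 3 (Regular)


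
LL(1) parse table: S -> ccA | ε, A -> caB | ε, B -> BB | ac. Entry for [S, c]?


For [S, c]: 'c' ∈ FIRST(ccA)
Entry: S -> ccA


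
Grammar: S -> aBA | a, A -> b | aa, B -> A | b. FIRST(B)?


Per alternative of B: FIRST(A) = {a, b}; FIRST(b) = {b}
FIRST(B) = {a, b}


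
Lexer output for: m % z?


Scan left to right, longest-match per lexeme
Tokens: ID(m), OP(%), ID(z)


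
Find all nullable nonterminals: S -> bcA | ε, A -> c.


A nonterminal is nullable iff some alternative derives ε (directly, or every symbol in it is nullable)
Nullable: {S}


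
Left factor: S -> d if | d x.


Common prefix: 'd'
Factored: S -> d S', S' -> if | x


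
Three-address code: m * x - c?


Break into single-operator statements:
t1 = m * x
t2 = t1 - c


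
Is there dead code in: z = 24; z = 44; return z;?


first assignment to z is overwritten before any read
Dead: 'z = 24'


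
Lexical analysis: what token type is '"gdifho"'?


Pattern: double-quoted sequence
Type: STRING_LITERAL


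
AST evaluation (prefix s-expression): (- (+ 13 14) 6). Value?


Evaluate inner: (+ 13 14) = 27
Evaluate root: (- 27 6) = 21
Result: 21


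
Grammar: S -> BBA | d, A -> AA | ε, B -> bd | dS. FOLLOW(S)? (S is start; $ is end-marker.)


$ ∈ FOLLOW(S). For each A -> αBβ: add FIRST(β)\{ε} to FOLLOW(B); if β nullable, add FOLLOW(A).
FOLLOW(S) = {$, b, d}


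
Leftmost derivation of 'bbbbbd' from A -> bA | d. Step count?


Derivation: A => bA => bbA => bbbA => bbbbA => bbbbbA => bbbbbd
Steps: 6


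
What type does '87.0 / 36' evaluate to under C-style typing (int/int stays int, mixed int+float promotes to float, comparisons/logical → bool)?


Operand types: float / int
Rule: mixed int/float promotes to float; int/int stays int
Result type: float


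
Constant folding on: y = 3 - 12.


3 - 12 = -9 at compile time
Optimized: y = -9


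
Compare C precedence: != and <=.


'<=' is relational (level 7); '!=' is equality (level 6)
Higher level binds tighter
'<=' has higher precedence than '!='


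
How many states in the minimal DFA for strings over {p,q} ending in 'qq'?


Track the longest suffix of input matching a prefix of 'qq': 3 classes (prefixes of length 0..2)
Minimal DFA: 3 states


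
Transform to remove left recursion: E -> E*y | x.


Left-recursive alternatives: E*y; non-recursive: x
Introduce E': E -> xE', E' -> *yE' | ε


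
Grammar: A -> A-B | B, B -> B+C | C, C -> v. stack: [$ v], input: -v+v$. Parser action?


'v' on top is the handle for C -> v
Action: reduce (C -> v)


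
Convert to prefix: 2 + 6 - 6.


left-to-right (same/higher precedence on left): tree is (- (+ 2 6) 6)
Prefix: - + 2 6 6


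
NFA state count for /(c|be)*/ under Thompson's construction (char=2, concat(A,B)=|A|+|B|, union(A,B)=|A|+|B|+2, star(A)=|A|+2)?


Syntax tree has 3 char leaf(s), 1 union(s), 1 star(s)
chars contribute 3×2 = 6; each union adds +2; each star adds +2
Total: 6 + 2 + 2 = 10 states


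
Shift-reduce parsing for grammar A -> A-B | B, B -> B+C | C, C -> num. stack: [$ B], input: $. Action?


lookahead ∉ {+} so B won't extend; reduce A -> B
Action: reduce (A -> B)


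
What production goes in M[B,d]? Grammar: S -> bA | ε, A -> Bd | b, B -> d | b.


For [B, d]: 'd' ∈ FIRST(d)
Entry: B -> d


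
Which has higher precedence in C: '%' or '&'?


'%' is multiplicative (level 10); '&' is bitwise AND (level 5)
Higher level binds tighter
'%' has higher precedence than '&'


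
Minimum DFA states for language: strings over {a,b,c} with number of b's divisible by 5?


Track (count of b) mod 5: states 0..4, accept at 0
Minimal DFA: 5 states


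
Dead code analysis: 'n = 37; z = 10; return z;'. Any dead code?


n is assigned but never read
Dead: 'n = 37'


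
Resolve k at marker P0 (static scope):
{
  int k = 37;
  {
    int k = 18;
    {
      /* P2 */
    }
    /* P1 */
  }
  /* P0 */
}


k declared in the same block as P0
k = 37


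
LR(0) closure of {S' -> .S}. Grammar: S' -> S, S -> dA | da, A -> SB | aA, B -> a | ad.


Start: S' -> .S
For each item with dot before a nonterminal B, add B -> .γ for every B-production
Closure: [S' -> .S, S -> .dA, S -> .da]


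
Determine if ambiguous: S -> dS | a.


right-linear, alternatives start with distinct terminals 'd' vs 'a': unique leftmost derivation
Unambiguous


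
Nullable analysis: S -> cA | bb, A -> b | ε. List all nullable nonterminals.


A nonterminal is nullable iff some alternative derives ε (directly, or every symbol in it is nullable)
Nullable: {A}


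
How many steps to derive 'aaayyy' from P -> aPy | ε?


Derivation: P => aPy => aaPyy => aaaPyyy => aaayyy
Steps: 4


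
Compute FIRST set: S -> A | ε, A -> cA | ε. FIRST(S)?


Per alternative of S: FIRST(A) = {c, ε}; FIRST(ε) = {ε}
FIRST(S) = {c, ε}


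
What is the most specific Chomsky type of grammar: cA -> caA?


LHS has context (more than one symbol) and |LHS| ≤ |RHS|
Classification: Type 1 (Context-Sensitive)


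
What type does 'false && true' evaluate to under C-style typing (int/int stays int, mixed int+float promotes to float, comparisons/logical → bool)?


Operand types: bool && bool
Rule: logical operators take bool operands and yield bool
Result type: bool


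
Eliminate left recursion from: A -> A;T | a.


Left-recursive alternatives: A;T; non-recursive: a
Introduce A': A -> aA', A' -> ;TA' | ε


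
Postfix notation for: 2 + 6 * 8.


* has higher precedence, evaluate 6*8 first
Postfix: 2 6 8 * +


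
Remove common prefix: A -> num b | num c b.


Common prefix: 'num'
Factored: A -> num A', A' -> b | c b


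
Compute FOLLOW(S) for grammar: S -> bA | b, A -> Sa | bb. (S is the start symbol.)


$ ∈ FOLLOW(S). For each A -> αBβ: add FIRST(β)\{ε} to FOLLOW(B); if β nullable, add FOLLOW(A).
FOLLOW(S) = {$, a}


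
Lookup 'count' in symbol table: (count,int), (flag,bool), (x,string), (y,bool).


Lookup 'count' → type int


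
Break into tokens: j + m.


Scan left to right, longest-match per lexeme
Tokens: ID(j), OP(+), ID(m)


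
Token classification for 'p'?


Pattern: letter/underscore followed by alphanumerics, not a keyword
Type: IDENTIFIER


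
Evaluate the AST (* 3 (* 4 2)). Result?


Evaluate inner: (* 4 2) = 8
Evaluate root: (* 3 8) = 24
Result: 24


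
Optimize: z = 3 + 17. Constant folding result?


3 + 17 = 20 at compile time
Optimized: z = 20


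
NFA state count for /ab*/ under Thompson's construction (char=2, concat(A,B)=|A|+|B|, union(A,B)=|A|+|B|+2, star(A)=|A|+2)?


Syntax tree has 2 char leaf(s), 0 union(s), 1 star(s)
chars contribute 2×2 = 4; each union adds +2; each star adds +2
Total: 4 + 0 + 2 = 6 states


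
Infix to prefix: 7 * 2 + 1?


left-to-right (same/higher precedence on left): tree is (+ (* 7 2) 1)
Prefix: + * 7 2 1


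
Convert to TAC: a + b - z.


Break into single-operator statements:
t1 = a + b
t2 = t1 - z


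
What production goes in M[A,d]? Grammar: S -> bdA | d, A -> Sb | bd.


For [A, d]: 'd' ∈ FIRST(Sb)
Entry: A -> Sb


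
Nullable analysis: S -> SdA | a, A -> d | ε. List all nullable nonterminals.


A nonterminal is nullable iff some alternative derives ε (directly, or every symbol in it is nullable)
Nullable: {A}


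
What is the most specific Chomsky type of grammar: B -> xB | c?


Right-linear: every RHS is a terminal or a terminal followed by one nonterminal
Classification: Type 3 (Regular)


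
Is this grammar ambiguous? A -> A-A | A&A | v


'v-v&v' has two parse trees (no precedence encoded between - and &)
Ambiguous


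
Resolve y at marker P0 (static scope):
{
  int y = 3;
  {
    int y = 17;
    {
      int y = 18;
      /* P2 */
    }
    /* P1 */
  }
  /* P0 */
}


y declared in the same block as P0
y = 3


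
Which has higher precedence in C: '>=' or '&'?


'>=' is relational (level 7); '&' is bitwise AND (level 5)
Higher level binds tighter
'>=' has higher precedence than '&'


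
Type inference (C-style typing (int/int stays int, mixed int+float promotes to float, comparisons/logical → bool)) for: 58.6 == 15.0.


Operand types: float == float
Rule: comparison yields bool
Result type: bool


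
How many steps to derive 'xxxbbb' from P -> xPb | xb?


Derivation: P => xPb => xxPbb => xxxbbb
Steps: 3


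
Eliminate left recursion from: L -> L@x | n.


Left-recursive alternatives: L@x; non-recursive: n
Introduce L': L -> nL', L' -> @xL' | ε


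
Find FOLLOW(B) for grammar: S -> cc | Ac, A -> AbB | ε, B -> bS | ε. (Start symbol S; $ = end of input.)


$ ∈ FOLLOW(S). For each A -> αBβ: add FIRST(β)\{ε} to FOLLOW(B); if β nullable, add FOLLOW(A).
FOLLOW(B) = {b, c}


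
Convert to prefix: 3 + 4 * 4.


'*' binds tighter: tree is (+ 3 (* 4 4))
Prefix: + 3 * 4 4


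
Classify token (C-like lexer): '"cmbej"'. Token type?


Pattern: double-quoted sequence
Type: STRING_LITERAL


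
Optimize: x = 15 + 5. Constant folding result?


15 + 5 = 20 at compile time
Optimized: x = 20


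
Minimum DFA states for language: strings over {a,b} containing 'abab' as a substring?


KMP-style automaton: 4 progress states + 1 absorbing accept = 5
Minimal DFA: 5 states


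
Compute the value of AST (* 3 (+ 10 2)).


Evaluate inner: (+ 10 2) = 12
Evaluate root: (* 3 12) = 36
Result: 36


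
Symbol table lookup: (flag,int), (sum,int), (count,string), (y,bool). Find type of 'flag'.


Lookup 'flag' → type int


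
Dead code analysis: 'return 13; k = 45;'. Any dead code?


statement follows a return and is unreachable
Dead: 'k = 45'


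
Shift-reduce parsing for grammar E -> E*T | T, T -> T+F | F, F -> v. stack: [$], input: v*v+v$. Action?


no handle on stack; shift 'v'
Action: shift


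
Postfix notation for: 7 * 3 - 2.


Left to right (same or higher precedence on left)
Postfix: 7 3 * 2 -


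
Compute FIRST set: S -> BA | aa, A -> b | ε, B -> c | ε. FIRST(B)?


Per alternative of B: FIRST(c) = {c}; FIRST(ε) = {ε}
FIRST(B) = {c, ε}


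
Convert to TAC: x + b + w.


Break into single-operator statements:
t1 = x + b
t2 = t1 + w


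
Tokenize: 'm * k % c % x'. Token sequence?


Scan left to right, longest-match per lexeme
Tokens: ID(m), OP(*), ID(k), OP(%), ID(c), OP(%), ID(x)


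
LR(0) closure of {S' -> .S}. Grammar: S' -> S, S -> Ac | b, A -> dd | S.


Start: S' -> .S
For each item with dot before a nonterminal B, add B -> .γ for every B-production
Closure: [S' -> .S, S -> .Ac, S -> .b, A -> .dd, A -> .S]


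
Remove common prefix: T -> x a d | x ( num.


Common prefix: 'x'
Factored: T -> x T', T' -> a d | ( num


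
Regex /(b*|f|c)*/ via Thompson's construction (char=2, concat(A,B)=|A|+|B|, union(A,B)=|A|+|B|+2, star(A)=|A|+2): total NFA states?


Syntax tree has 3 char leaf(s), 2 union(s), 2 star(s)
chars contribute 3×2 = 6; each union adds +2; each star adds +2
Total: 6 + 4 + 4 = 14 states


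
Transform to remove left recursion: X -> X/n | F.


Left-recursive alternatives: X/n; non-recursive: F
Introduce X': X -> FX', X' -> /nX' | ε


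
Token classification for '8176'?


Pattern: digits only
Type: INTEGER_LITERAL


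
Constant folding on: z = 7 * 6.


7 * 6 = 42 at compile time
Optimized: z = 42


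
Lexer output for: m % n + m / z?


Scan left to right, longest-match per lexeme
Tokens: ID(m), OP(%), ID(n), OP(+), ID(m), OP(/), ID(z)


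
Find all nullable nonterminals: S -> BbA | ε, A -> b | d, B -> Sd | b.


A nonterminal is nullable iff some alternative derives ε (directly, or every symbol in it is nullable)
Nullable: {S}


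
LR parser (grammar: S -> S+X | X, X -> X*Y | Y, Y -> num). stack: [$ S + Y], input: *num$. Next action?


'Y' (not preceded by X*) is the handle for X -> Y
Action: reduce (X -> Y)


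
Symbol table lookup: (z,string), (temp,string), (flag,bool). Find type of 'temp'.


Lookup 'temp' → type string


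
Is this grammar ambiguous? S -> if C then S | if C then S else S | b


dangling else: 'if C then if C then b else b' parses two ways
Ambiguous


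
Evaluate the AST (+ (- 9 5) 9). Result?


Evaluate inner: (- 9 5) = 4
Evaluate root: (+ 4 9) = 13
Result: 13


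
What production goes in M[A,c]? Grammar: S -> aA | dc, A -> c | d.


For [A, c]: 'c' ∈ FIRST(c)
Entry: A -> c


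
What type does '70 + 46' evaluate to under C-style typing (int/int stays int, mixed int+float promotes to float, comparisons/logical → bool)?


Operand types: int + int
Rule: mixed int/float promotes to float; int/int stays int
Result type: int


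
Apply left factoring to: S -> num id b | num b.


Common prefix: 'num'
Factored: S -> num S', S' -> id b | b


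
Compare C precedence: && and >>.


'>>' is shift (level 8); '&&' is logical AND (level 2)
Higher level binds tighter
'>>' has higher precedence than '&&'


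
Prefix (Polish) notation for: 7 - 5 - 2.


left-to-right (same/higher precedence on left): tree is (- (- 7 5) 2)
Prefix: - - 7 5 2


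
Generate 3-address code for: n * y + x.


Break into single-operator statements:
t1 = n * y
t2 = t1 + x


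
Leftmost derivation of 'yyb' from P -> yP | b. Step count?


Derivation: P => yP => yyP => yyb
Steps: 3


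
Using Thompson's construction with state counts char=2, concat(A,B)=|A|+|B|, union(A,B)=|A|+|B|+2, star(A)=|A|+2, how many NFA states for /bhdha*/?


Syntax tree has 5 char leaf(s), 0 union(s), 1 star(s)
chars contribute 5×2 = 10; each union adds +2; each star adds +2
Total: 10 + 0 + 2 = 12 states


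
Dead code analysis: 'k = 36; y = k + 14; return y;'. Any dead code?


k is read by y's definition; y is returned
No dead code


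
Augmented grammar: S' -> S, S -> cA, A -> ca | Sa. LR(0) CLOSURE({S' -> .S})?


Start: S' -> .S
For each item with dot before a nonterminal B, add B -> .γ for every B-production
Closure: [S' -> .S, S -> .cA]


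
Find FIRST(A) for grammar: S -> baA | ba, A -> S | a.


Per alternative of A: FIRST(S) = {b}; FIRST(a) = {a}
FIRST(A) = {a, b}


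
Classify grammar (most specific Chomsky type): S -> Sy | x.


Left-linear: every RHS is a terminal or one nonterminal followed by a terminal
Classification: Type 3 (Regular)


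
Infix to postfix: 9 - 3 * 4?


* has higher precedence, evaluate 3*4 first
Postfix: 9 3 4 * -


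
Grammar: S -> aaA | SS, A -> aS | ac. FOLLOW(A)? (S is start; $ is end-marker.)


$ ∈ FOLLOW(S). For each A -> αBβ: add FIRST(β)\{ε} to FOLLOW(B); if β nullable, add FOLLOW(A).
FOLLOW(A) = {$, a}


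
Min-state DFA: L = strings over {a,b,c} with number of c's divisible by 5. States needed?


Track (count of c) mod 5: states 0..4, accept at 0
Minimal DFA: 5 states


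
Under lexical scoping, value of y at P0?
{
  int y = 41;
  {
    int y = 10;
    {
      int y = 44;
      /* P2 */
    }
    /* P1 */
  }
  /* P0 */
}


y declared in the same block as P0
y = 41


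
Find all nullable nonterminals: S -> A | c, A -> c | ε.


A nonterminal is nullable iff some alternative derives ε (directly, or every symbol in it is nullable)
Nullable: {A, S}


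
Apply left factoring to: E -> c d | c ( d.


Common prefix: 'c'
Factored: E -> c E', E' -> d | ( d


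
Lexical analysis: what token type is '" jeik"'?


Pattern: double-quoted sequence
Type: STRING_LITERAL


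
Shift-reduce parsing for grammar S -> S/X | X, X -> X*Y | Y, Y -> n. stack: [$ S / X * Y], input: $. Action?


handle 'X*Y' on top
Action: reduce (X -> X*Y)


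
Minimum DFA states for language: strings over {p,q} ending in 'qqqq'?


Track the longest suffix of input matching a prefix of 'qqqq': 5 classes (prefixes of length 0..4)
Minimal DFA: 5 states


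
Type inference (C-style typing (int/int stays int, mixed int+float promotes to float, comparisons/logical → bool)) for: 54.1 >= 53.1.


Operand types: float >= float
Rule: comparison yields bool
Result type: bool


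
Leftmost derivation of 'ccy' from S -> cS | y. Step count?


Derivation: S => cS => ccS => ccy
Steps: 3


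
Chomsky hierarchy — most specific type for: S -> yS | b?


Right-linear: every RHS is a terminal or a terminal followed by one nonterminal
Classification: Type 3 (Regular)


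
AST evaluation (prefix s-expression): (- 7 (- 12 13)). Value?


Evaluate inner: (- 12 13) = -1
Evaluate root: (- 7 -1) = 8
Result: 8


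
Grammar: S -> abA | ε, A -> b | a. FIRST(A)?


Per alternative of A: FIRST(b) = {b}; FIRST(a) = {a}
FIRST(A) = {a, b}


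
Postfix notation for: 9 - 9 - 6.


Left to right (same or higher precedence on left)
Postfix: 9 9 - 6 -


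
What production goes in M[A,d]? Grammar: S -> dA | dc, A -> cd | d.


For [A, d]: 'd' ∈ FIRST(d)
Entry: A -> d


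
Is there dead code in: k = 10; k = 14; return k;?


first assignment to k is overwritten before any read
Dead: 'k = 10'


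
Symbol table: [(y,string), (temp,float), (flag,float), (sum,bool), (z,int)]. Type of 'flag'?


Lookup 'flag' → type float


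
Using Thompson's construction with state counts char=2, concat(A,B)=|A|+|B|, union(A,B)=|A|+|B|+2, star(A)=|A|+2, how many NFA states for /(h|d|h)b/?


Syntax tree has 4 char leaf(s), 2 union(s), 0 star(s)
chars contribute 4×2 = 8; each union adds +2; each star adds +2
Total: 8 + 4 + 0 = 12 states


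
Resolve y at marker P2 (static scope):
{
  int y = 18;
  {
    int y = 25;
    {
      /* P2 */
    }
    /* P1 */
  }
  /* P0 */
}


P2's block does not declare y; resolves to the enclosing declaration at depth 1
y = 25


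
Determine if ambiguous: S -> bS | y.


right-linear, alternatives start with distinct terminals 'b' vs 'y': unique leftmost derivation
Unambiguous


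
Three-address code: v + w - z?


Break into single-operator statements:
t1 = v + w
t2 = t1 - z


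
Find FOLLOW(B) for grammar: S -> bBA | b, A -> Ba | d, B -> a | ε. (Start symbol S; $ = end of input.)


$ ∈ FOLLOW(S). For each A -> αBβ: add FIRST(β)\{ε} to FOLLOW(B); if β nullable, add FOLLOW(A).
FOLLOW(B) = {a, d}


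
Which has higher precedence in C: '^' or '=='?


'==' is equality (level 6); '^' is bitwise XOR (level 4)
Higher level binds tighter
'==' has higher precedence than '^'


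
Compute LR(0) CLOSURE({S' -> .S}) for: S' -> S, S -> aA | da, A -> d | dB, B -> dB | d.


Start: S' -> .S
For each item with dot before a nonterminal B, add B -> .γ for every B-production
Closure: [S' -> .S, S -> .aA, S -> .da]


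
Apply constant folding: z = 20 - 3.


20 - 3 = 17 at compile time
Optimized: z = 17


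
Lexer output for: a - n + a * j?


Scan left to right, longest-match per lexeme
Tokens: ID(a), OP(-), ID(n), OP(+), ID(a), OP(*), ID(j)


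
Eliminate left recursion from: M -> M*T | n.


Left-recursive alternatives: M*T; non-recursive: n
Introduce M': M -> nM', M' -> *TM' | ε


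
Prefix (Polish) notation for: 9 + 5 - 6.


left-to-right (same/higher precedence on left): tree is (- (+ 9 5) 6)
Prefix: - + 9 5 6


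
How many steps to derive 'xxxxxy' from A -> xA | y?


Derivation: A => xA => xxA => xxxA => xxxxA => xxxxxA => xxxxxy
Steps: 6


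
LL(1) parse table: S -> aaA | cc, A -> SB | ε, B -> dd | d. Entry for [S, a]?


For [S, a]: 'a' ∈ FIRST(aaA)
Entry: S -> aaA


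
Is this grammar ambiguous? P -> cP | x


right-linear, alternatives start with distinct terminals 'c' vs 'x': unique leftmost derivation
Unambiguous


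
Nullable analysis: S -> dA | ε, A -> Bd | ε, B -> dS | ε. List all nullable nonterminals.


A nonterminal is nullable iff some alternative derives ε (directly, or every symbol in it is nullable)
Nullable: {A, B, S}


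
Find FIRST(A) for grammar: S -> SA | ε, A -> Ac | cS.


Per alternative of A: FIRST(Ac) = {c}; FIRST(cS) = {c}
FIRST(A) = {c}


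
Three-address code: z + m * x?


Break into single-operator statements:
t1 = m * x
t2 = z + t1


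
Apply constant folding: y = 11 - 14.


11 - 14 = -3 at compile time
Optimized: y = -3


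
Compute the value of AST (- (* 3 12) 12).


Evaluate inner: (* 3 12) = 36
Evaluate root: (- 36 12) = 24
Result: 24


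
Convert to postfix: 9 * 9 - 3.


Left to right (same or higher precedence on left)
Postfix: 9 9 * 3 -


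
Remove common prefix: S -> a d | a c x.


Common prefix: 'a'
Factored: S -> a S', S' -> d | c x


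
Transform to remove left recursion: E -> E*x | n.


Left-recursive alternatives: E*x; non-recursive: n
Introduce E': E -> nE', E' -> *xE' | ε


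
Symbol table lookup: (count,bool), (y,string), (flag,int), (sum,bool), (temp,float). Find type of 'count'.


Lookup 'count' → type bool


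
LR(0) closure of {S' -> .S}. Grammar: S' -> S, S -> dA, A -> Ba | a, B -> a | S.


Start: S' -> .S
For each item with dot before a nonterminal B, add B -> .γ for every B-production
Closure: [S' -> .S, S -> .dA]


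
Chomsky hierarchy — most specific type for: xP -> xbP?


LHS has context (more than one symbol) and |LHS| ≤ |RHS|
Classification: Type 1 (Context-Sensitive)


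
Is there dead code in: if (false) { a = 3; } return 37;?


condition is constant false, so the whole block is unreachable
Dead: 'if (false) { a = 3; }'


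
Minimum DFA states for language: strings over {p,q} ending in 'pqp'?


Track the longest suffix of input matching a prefix of 'pqp': 4 classes (prefixes of length 0..3)
Minimal DFA: 4 states


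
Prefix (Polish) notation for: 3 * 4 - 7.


left-to-right (same/higher precedence on left): tree is (- (* 3 4) 7)
Prefix: - * 3 4 7


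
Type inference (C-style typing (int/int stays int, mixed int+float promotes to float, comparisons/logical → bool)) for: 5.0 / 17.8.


Operand types: float / float
Rule: mixed int/float promotes to float; int/int stays int
Result type: float


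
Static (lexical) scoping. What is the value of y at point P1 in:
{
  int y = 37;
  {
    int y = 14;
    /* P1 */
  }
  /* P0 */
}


y declared in the same block as P1
y = 14


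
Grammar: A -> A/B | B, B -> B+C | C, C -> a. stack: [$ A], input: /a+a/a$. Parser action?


shift '/' to continue A -> A/B
Action: shift


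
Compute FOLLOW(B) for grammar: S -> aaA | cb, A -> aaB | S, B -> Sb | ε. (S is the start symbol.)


$ ∈ FOLLOW(S). For each A -> αBβ: add FIRST(β)\{ε} to FOLLOW(B); if β nullable, add FOLLOW(A).
FOLLOW(B) = {$, b}


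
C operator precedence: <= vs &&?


'<=' is relational (level 7); '&&' is logical AND (level 2)
Higher level binds tighter
'<=' has higher precedence than '&&'


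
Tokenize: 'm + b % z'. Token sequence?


Scan left to right, longest-match per lexeme
Tokens: ID(m), OP(+), ID(b), OP(%), ID(z)


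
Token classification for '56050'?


Pattern: digits only
Type: INTEGER_LITERAL


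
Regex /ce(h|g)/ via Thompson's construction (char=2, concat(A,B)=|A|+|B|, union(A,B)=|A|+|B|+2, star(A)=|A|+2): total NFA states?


Syntax tree has 4 char leaf(s), 1 union(s), 0 star(s)
chars contribute 4×2 = 8; each union adds +2; each star adds +2
Total: 8 + 2 + 0 = 10 states


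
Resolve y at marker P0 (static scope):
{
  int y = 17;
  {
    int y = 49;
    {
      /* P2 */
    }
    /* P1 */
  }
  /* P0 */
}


y declared in the same block as P0
y = 17


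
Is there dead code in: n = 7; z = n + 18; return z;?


n is read by z's definition; z is returned
No dead code


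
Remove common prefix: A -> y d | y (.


Common prefix: 'y'
Factored: A -> y A', A' -> d | (


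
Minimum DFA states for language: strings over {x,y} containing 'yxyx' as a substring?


KMP-style automaton: 4 progress states + 1 absorbing accept = 5
Minimal DFA: 5 states


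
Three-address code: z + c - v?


Break into single-operator statements:
t1 = z + c
t2 = t1 - v


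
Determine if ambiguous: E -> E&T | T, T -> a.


precedence layered via separate nonterminal T: deterministic
Unambiguous


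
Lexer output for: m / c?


Scan left to right, longest-match per lexeme
Tokens: ID(m), OP(/), ID(c)


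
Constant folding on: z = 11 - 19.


11 - 19 = -8 at compile time
Optimized: z = -8


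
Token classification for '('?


Pattern: delimiter/punctuation
Type: PUNCTUATION


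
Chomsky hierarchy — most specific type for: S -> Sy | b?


Left-linear: every RHS is a terminal or one nonterminal followed by a terminal
Classification: Type 3 (Regular)


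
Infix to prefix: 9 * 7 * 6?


left-to-right (same/higher precedence on left): tree is (* (* 9 7) 6)
Prefix: * * 9 7 6


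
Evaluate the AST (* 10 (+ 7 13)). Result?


Evaluate inner: (+ 7 13) = 20
Evaluate root: (* 10 20) = 200
Result: 200


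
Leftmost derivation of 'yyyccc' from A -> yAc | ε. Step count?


Derivation: A => yAc => yyAcc => yyyAccc => yyyccc
Steps: 4


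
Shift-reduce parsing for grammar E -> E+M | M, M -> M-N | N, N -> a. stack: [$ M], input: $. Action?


lookahead ∉ {-} so M won't extend; reduce E -> M
Action: reduce (E -> M)


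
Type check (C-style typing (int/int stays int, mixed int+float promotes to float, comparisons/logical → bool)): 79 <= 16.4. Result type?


Operand types: int <= float
Rule: comparison yields bool
Result type: bool


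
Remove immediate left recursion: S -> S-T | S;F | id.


Left-recursive alternatives: S-T, S;F; non-recursive: id
Introduce S': S -> idS', S' -> -TS' | ;FS' | ε


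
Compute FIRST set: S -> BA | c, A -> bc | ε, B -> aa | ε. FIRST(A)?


Per alternative of A: FIRST(bc) = {b}; FIRST(ε) = {ε}
FIRST(A) = {b, ε}


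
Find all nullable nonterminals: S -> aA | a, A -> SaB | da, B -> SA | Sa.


A nonterminal is nullable iff some alternative derives ε (directly, or every symbol in it is nullable)
Nullable: {}


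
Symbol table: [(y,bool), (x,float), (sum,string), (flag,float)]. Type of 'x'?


Lookup 'x' → type float


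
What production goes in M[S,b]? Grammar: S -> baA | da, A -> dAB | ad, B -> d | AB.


For [S, b]: 'b' ∈ FIRST(baA)
Entry: S -> baA


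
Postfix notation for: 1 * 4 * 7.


Left to right (same or higher precedence on left)
Postfix: 1 4 * 7 *


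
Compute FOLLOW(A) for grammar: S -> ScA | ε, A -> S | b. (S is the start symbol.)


$ ∈ FOLLOW(S). For each A -> αBβ: add FIRST(β)\{ε} to FOLLOW(B); if β nullable, add FOLLOW(A).
FOLLOW(A) = {$, c}


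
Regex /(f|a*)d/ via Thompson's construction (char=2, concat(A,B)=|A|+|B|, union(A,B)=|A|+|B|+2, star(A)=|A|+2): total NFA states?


Syntax tree has 3 char leaf(s), 1 union(s), 1 star(s)
chars contribute 3×2 = 6; each union adds +2; each star adds +2
Total: 6 + 2 + 2 = 10 states


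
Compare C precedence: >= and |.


'>=' is relational (level 7); '|' is bitwise OR (level 3)
Higher level binds tighter
'>=' has higher precedence than '|'


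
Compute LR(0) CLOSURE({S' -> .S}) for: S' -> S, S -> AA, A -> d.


Start: S' -> .S
For each item with dot before a nonterminal B, add B -> .γ for every B-production
Closure: [S' -> .S, S -> .AA, A -> .d]


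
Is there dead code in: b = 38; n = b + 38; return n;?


b is read by n's definition; n is returned
No dead code


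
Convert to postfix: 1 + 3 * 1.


* has higher precedence, evaluate 3*1 first
Postfix: 1 3 1 * +


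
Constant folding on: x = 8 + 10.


8 + 10 = 18 at compile time
Optimized: x = 18


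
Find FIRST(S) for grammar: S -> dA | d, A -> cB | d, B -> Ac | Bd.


Per alternative of S: FIRST(dA) = {d}; FIRST(d) = {d}
FIRST(S) = {d}


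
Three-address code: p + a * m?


Break into single-operator statements:
t1 = a * m
t2 = p + t1


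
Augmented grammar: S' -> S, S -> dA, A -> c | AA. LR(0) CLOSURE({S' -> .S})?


Start: S' -> .S
For each item with dot before a nonterminal B, add B -> .γ for every B-production
Closure: [S' -> .S, S -> .dA]


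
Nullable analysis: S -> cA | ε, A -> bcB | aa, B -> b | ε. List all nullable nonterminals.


A nonterminal is nullable iff some alternative derives ε (directly, or every symbol in it is nullable)
Nullable: {B, S}


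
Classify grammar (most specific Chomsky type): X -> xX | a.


Right-linear: every RHS is a terminal or a terminal followed by one nonterminal
Classification: Type 3 (Regular)


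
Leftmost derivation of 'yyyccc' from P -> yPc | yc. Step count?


Derivation: P => yPc => yyPcc => yyyccc
Steps: 3


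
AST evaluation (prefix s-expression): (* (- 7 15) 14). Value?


Evaluate inner: (- 7 15) = -8
Evaluate root: (* -8 14) = -112
Result: -112


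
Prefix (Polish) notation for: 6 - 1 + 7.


left-to-right (same/higher precedence on left): tree is (+ (- 6 1) 7)
Prefix: + - 6 1 7


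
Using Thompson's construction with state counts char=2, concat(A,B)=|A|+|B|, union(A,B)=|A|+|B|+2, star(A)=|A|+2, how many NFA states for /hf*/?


Syntax tree has 2 char leaf(s), 0 union(s), 1 star(s)
chars contribute 2×2 = 4; each union adds +2; each star adds +2
Total: 4 + 0 + 2 = 6 states


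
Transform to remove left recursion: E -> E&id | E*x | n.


Left-recursive alternatives: E&id, E*x; non-recursive: n
Introduce E': E -> nE', E' -> &idE' | *xE' | ε


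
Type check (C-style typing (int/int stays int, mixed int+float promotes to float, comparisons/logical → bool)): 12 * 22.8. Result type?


Operand types: int * float
Rule: mixed int/float promotes to float; int/int stays int
Result type: float


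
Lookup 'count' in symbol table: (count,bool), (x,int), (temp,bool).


Lookup 'count' → type bool


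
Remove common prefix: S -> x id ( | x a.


Common prefix: 'x'
Factored: S -> x S', S' -> id ( | a


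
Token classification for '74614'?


Pattern: digits only
Type: INTEGER_LITERAL


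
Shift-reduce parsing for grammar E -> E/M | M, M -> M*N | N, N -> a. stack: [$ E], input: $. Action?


start symbol E on stack, input exhausted
Action: accept


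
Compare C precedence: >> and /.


'/' is multiplicative (level 10); '>>' is shift (level 8)
Higher level binds tighter
'/' has higher precedence than '>>'


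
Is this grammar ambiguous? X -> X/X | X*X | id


'id/id*id' has two parse trees (no precedence encoded between / and *)
Ambiguous


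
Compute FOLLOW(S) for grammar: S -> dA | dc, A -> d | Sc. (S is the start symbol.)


$ ∈ FOLLOW(S). For each A -> αBβ: add FIRST(β)\{ε} to FOLLOW(B); if β nullable, add FOLLOW(A).
FOLLOW(S) = {$, c}


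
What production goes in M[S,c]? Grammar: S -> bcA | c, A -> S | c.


For [S, c]: 'c' ∈ FIRST(c)
Entry: S -> c
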